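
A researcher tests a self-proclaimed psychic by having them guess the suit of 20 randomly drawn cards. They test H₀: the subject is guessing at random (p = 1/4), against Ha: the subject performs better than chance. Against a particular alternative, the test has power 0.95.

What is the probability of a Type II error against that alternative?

0.05

Power = 1 − β, so β = 1 − 0.95 = 0.05.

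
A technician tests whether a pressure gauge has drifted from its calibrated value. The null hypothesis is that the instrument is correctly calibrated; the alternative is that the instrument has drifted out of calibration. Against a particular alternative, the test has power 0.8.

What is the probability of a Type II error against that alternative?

Power = 1 − β, so β = 1 − 0.8 = 0.2.

0.2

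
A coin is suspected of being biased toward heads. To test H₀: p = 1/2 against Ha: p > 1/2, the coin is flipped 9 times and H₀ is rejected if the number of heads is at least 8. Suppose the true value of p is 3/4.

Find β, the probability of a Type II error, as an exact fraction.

45853/65536

Under the alternative p = 3/4, Y ~ Binomial(9, 3/4); β is the probability the test does not reject, P(Y < 8).
Adding the binomial probabilities P(Y=0)+…+P(Y=7) at p = 3/4 gives 45853/65536.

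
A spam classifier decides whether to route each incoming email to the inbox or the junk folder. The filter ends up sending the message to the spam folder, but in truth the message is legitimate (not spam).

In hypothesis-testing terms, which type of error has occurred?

Type I error

The null hypothesis here is that the message is legitimate (not spam).
'Sending the message to the spam folder' corresponds to rejecting H₀.
H₀ was rejected but H₀ is true — a Type I error (false positive).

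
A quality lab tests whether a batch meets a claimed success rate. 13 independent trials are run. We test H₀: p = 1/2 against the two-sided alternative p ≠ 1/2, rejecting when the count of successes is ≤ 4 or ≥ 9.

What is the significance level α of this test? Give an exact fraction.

The significance level is the null-hypothesis probability of the rejection region {≤4} ∪ {≥9}.
Each tail has probability (1 + 13 + 78 + 286 + 715)/8192; doubling gives α = 2186/8192 = 1093/4096.

1093/4096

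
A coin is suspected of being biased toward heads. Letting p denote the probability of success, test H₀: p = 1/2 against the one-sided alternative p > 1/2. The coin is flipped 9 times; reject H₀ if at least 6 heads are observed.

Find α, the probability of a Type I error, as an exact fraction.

65/256

The Type I error probability is α = P(K ≥ 6) computed under H₀, where K ~ Binomial(9, 1/2).
P(K ≥ 6) = [C(9,6) + C(9,7) + C(9,8) + C(9,9)] / 2^9 = (84 + 36 + 9 + 1) / 512 = 130/512 = 65/256.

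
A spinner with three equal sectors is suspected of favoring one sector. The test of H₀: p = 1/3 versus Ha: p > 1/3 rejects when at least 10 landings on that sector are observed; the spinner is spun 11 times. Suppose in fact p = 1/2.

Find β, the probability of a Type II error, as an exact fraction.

β = P(fail to reject H₀ | Ha true) = P(X ≤ 9 | p = 1/2), X ~ Binomial(11, 1/2).
Adding the binomial probabilities P(X=0)+…+P(X=9) at p = 1/2 gives 509/512.

509/512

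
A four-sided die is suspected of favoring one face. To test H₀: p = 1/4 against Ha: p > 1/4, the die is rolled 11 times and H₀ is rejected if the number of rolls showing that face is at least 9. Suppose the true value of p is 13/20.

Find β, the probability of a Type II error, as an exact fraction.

A Type II error is failing to reject when Ha holds: with p = 13/20, β = P(K ≤ 8).
Summing C(11,j)·(13/20)^j·(7/20)^{11-j} for j = 0..8 gives 32762721984671/40960000000000.

32762721984671/40960000000000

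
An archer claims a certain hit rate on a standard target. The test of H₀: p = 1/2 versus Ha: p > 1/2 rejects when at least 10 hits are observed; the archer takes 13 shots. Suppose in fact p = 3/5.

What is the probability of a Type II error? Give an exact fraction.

Under the alternative p = 3/5, X ~ Binomial(13, 3/5); β is the probability the test does not reject, P(X < 10).
Equivalently, β = 1 − P(X ≥ 10) = 202983472/244140625.

202983472/244140625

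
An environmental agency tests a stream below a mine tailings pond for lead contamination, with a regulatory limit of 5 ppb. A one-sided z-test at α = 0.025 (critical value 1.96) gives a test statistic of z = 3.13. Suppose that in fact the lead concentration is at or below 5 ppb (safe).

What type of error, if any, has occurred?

The conventional null hypothesis is that the lead concentration is at or below 5 ppb (safe).
Since z = 3.13 > z* = 1.96, H₀ is rejected.
H₀ is true (actually the lead concentration is at or below 5 ppb (safe)).
Rejecting a true H₀ is a Type I error.

Type I error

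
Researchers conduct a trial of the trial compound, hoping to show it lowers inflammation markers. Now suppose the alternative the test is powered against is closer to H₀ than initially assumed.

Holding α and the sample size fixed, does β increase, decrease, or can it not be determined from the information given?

A smaller departure from H₀ means the test statistic under Ha is distributed closer to where it would be under H₀; rejection becomes less likely.

It increases.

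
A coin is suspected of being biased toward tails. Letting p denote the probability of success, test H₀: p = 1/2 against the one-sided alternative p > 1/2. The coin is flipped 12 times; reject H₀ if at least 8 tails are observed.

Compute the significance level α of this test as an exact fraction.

The Type I error probability is α = P(K ≥ 8) computed under H₀, where K ~ Binomial(12, 1/2).
P(K ≥ 8) = [C(12,8) + C(12,9) + C(12,10) + C(12,11) + C(12,12)] / 2^12 = (495 + 220 + 66 + 12 + 1) / 4096 = 794/4096 = 397/2048.

397/2048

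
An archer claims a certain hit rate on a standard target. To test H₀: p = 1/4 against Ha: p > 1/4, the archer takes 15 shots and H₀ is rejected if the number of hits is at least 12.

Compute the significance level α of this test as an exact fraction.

3319/268435456

Under H₀, S ~ Binomial(15, 1/4), and α = P(S ≥ 12).
Adding the binomial terms for j = 12 through 15 with p = 1/4 yields 3319/268435456.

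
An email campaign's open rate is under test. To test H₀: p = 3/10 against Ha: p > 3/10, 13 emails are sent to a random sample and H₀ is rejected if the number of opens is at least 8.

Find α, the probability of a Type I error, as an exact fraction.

45557031771/2500000000000

Under H₀, K ~ Binomial(13, 3/10), and α = P(K ≥ 8).
P(K ≥ 8) = Σ_{j=8}^{13} C(13,j)·(3/10)^j·(7/10)^{13-j} = 45557031771/2500000000000.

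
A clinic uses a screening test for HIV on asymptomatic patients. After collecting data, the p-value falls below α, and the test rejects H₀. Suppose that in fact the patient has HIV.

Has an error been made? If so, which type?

No error (correct decision).

The conventional null hypothesis here is that the patient does not have HIV.
The test rejected a false H₀ — the decision matches the true state.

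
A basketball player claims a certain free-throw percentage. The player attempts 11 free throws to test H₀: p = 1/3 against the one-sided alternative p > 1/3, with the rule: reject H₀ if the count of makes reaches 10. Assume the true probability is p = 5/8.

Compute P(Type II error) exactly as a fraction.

β = P(fail to reject H₀ | Ha true) = P(X ≤ 9 | p = 5/8), X ~ Binomial(11, 5/8).
Adding the binomial probabilities P(X=0)+…+P(X=9) at p = 5/8 gives 4109420421/4294967296.

4109420421/4294967296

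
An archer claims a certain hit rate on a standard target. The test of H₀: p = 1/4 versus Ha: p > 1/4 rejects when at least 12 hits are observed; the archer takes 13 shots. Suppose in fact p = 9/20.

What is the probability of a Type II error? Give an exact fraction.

10234633838806861/10240000000000000

Under the alternative p = 9/20, K ~ Binomial(13, 9/20); β is the probability the test does not reject, P(K < 12).
Equivalently, β = 1 − P(K ≥ 12) = 10234633838806861/10240000000000000.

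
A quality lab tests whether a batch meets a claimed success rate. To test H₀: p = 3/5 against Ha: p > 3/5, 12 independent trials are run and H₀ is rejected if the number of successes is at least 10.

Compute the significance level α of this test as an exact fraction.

Under H₀, S ~ Binomial(12, 3/5), and α = P(S ≥ 10).
P(S ≥ 10) = Σ_{j=10}^{12} C(12,j)·(3/5)^j·(2/5)^{12-j} = 4074381/48828125.

4074381/48828125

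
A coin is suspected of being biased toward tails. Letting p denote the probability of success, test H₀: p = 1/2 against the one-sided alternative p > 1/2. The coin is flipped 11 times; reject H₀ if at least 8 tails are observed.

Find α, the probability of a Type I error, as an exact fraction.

The Type I error probability is α = P(K ≥ 8) computed under H₀, where K ~ Binomial(11, 1/2).
Summing the upper tail: (165 + 55 + 11 + 1) / 2^11 = 232/2048 = 29/256.

29/256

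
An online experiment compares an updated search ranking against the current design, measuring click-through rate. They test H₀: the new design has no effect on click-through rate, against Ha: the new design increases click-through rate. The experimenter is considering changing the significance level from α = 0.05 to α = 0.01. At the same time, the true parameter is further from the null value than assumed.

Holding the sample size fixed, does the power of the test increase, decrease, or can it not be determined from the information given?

Cannot be determined from the information given.

The first change alone would make β increase; the second alone would make β decrease. Which effect dominates depends on the magnitudes, which are not given.
Since power = 1 − β, the effect on power is likewise indeterminate.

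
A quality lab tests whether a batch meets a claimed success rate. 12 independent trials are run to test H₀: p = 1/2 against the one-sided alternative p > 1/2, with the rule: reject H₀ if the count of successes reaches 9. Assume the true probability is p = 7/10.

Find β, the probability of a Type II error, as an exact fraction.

β = P(fail to reject H₀ | Ha true) = P(X ≤ 8 | p = 7/10), X ~ Binomial(12, 7/10).
Adding the binomial probabilities P(X=0)+…+P(X=8) at p = 7/10 gives 101496845313/200000000000.

101496845313/200000000000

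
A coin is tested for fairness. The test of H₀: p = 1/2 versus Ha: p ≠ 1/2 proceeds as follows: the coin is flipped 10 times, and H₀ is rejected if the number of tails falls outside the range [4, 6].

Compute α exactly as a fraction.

11/32

α = P(K ≤ 3 or K ≥ 7 | p = 1/2), K ~ Binomial(10, 1/2).
The two tails are symmetric, so α = 2·(1 + 10 + 45 + 120)/2^10 = 352/1024 = 11/32.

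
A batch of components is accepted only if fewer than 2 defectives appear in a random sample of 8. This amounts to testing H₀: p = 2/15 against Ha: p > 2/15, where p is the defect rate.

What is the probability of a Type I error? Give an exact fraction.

743183632/2562890625

The significance level is the probability, assuming p = 2/15, of seeing 2 or more defectives in 8 draws.
Computing the lower-tail complement: 1 − 1819706993/2562890625 = 743183632/2562890625.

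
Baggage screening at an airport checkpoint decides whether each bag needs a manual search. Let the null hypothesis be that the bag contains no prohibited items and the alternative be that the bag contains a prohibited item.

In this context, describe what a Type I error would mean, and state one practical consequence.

A Type I error would mean concluding that the bag contains a prohibited item when in fact the bag contains no prohibited items. Consequence: a harmless bag is searched, delaying the passenger.

A Type I error is rejecting H₀ when H₀ is true.
Here that means flagging the bag for a manual search when actually the bag contains no prohibited items.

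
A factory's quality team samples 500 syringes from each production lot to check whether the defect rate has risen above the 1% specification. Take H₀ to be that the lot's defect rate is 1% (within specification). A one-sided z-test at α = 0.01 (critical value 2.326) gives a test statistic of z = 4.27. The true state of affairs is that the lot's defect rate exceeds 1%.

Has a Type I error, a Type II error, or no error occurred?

Since z = 4.27 > z* = 2.326, H₀ is rejected.
H₀ is false (actually the lot's defect rate exceeds 1%).
The decision matches the true state — no error.

Neither — the decision is correct.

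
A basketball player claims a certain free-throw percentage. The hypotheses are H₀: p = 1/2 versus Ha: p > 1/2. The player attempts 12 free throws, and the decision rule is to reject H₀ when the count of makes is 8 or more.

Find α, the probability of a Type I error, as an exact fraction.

α = P(reject H₀ | H₀ true) = P(K ≥ 8 | p = 1/2), with K ~ Binomial(12, 1/2).
Summing the upper tail: (495 + 220 + 66 + 12 + 1) / 2^12 = 794/4096 = 397/2048.

397/2048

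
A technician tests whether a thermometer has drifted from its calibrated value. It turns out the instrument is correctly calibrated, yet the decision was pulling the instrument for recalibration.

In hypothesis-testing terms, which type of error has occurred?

The null hypothesis here is that the instrument is correctly calibrated.
'Pulling the instrument for recalibration' corresponds to rejecting H₀.
H₀ was rejected but H₀ is true — a Type I error (false positive).

Type I error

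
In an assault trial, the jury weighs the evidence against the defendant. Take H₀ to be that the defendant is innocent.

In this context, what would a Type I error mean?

A Type I error is rejecting H₀ when H₀ is true.
Here that means convicting the defendant when actually the defendant is innocent.

A Type I error would mean concluding that the defendant is guilty when in fact the defendant is innocent.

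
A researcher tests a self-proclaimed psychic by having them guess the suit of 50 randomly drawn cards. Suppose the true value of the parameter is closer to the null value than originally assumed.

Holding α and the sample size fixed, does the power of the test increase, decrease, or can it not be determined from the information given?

A smaller departure from H₀ means the test statistic under Ha is distributed closer to where it would be under H₀; rejection becomes less likely.
Since power = 1 − β and β increases, power decreases.

It decreases.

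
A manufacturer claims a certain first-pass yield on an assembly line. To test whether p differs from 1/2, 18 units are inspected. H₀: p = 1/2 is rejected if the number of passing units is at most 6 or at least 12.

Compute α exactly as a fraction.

Under H₀, S ~ Binomial(18, 1/2); α is the probability of landing in either tail, P(S ≤ 6) + P(S ≥ 12).
Each tail has probability (1 + 18 + 153 + 816 + 3060 + 8568 + 18564)/262144; doubling gives α = 62360/262144 = 7795/32768.

7795/32768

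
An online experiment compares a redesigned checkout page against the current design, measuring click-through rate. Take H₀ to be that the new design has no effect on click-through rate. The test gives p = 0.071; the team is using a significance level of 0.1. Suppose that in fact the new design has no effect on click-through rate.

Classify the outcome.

Since p = 0.071 < α = 0.1, H₀ is rejected.
H₀ is true (actually the new design has no effect on click-through rate).
Rejecting a true H₀ is a Type I error.

Type I error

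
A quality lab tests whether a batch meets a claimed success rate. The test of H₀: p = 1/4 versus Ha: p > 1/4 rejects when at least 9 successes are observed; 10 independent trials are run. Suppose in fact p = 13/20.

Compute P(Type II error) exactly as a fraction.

9359826552041/10240000000000

β = P(fail to reject H₀ | Ha true) = P(Y ≤ 8 | p = 13/20), Y ~ Binomial(10, 13/20).
Equivalently, β = 1 − P(Y ≥ 9) = 9359826552041/10240000000000.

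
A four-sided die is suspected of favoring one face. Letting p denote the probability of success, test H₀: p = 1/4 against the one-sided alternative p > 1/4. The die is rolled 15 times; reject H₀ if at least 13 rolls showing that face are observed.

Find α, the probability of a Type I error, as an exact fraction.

The Type I error probability is α = P(Y ≥ 13) computed under H₀, where Y ~ Binomial(15, 1/4).
P(Y ≥ 13) = Σ_{j=13}^{15} C(15,j)·(1/4)^j·(3/4)^{15-j} = 991/1073741824.

991/1073741824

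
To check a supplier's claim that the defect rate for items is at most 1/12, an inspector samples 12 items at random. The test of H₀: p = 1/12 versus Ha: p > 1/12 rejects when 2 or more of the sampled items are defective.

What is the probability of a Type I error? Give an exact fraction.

α = P(reject H₀ | H₀ true) = P(Y ≥ 2 | p = 1/12), Y ~ Binomial(12, 1/12).
Computing the lower-tail complement: 1 − 6562168424053/8916100448256 = 2353932024203/8916100448256.

2353932024203/8916100448256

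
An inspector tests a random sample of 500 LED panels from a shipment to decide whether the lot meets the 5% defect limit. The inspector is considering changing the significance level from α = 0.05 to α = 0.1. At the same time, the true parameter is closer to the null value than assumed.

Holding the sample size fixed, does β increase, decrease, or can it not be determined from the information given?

Cannot be determined from the information given.

The first change alone would make β decrease; the second alone would make β increase. Which effect dominates depends on the magnitudes, which are not given.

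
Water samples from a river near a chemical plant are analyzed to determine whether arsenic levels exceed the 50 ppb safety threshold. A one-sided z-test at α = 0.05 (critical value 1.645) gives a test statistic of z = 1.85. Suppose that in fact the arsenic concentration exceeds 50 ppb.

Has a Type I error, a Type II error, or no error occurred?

The conventional null hypothesis is that the arsenic concentration is at or below 50 ppb (safe).
Since z = 1.85 > z* = 1.645, H₀ is rejected.
H₀ is false (actually the arsenic concentration exceeds 50 ppb).
The decision matches the true state — no error.

No error — this is a correct decision.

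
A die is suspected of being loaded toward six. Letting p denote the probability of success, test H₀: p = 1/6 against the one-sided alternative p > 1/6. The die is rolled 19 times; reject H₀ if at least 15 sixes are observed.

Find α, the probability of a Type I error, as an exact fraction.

212333/50779978334208

Under H₀, X ~ Binomial(19, 1/6), and α = P(X ≥ 15).
Adding the binomial terms for j = 15 through 19 with p = 1/6 yields 212333/50779978334208.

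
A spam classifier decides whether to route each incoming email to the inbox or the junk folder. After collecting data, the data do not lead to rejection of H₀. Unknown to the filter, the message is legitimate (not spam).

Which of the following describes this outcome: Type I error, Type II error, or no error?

The conventional null hypothesis here is that the message is legitimate (not spam).
The test retained a true H₀ — the decision matches the true state.

No error — this is a correct decision.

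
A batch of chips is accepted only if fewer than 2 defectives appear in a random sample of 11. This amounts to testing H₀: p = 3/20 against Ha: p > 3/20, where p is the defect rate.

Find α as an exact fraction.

2080006099551/4096000000000

The significance level is the probability, assuming p = 3/20, of seeing 2 or more defectives in 11 draws.
Via the complement, α = 1 − Σ_{j=0}^{1} C(11,j)(3/20)^j(17/20)^{11-j} = 2080006099551/4096000000000.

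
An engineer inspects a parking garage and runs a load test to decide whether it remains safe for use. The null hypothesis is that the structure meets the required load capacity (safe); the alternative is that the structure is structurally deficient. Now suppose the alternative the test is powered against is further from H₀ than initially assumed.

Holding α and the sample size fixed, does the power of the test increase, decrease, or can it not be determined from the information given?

It increases.

The further the true parameter sits from the null value, the more of the Ha sampling distribution falls in the rejection region.
Since power = 1 − β and β decreases, power increases.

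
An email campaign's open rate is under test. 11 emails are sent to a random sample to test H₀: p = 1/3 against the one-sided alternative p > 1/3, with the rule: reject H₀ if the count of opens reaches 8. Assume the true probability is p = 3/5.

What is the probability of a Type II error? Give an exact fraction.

β = P(fail to reject H₀ | Ha true) = P(Y ≤ 7 | p = 3/5), Y ~ Binomial(11, 3/5).
Summing C(11,j)·(3/5)^j·(2/5)^{11-j} for j = 0..7 gives 6872224/9765625.

6872224/9765625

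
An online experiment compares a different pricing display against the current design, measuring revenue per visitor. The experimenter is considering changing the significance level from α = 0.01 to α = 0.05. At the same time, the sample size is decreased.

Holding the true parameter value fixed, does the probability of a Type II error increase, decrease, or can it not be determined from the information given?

Cannot be determined from the information given.

The first change alone would make β decrease; the second alone would make β increase. Which effect dominates depends on the magnitudes, which are not given.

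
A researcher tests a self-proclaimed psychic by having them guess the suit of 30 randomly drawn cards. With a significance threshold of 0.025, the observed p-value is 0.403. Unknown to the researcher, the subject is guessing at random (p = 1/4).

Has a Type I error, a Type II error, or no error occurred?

The conventional null hypothesis is that the subject is guessing at random (p = 1/4).
Since p = 0.403 ≥ α = 0.025, H₀ is not rejected.
H₀ is true (actually the subject is guessing at random (p = 1/4)).
The decision matches the true state — no error.

Neither — the decision is correct.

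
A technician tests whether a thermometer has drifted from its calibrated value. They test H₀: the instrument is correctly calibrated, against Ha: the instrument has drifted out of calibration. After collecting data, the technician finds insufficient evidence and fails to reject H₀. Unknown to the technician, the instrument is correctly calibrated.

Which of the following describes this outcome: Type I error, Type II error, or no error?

No error (correct decision).

The test retained a true H₀ — the decision matches the true state.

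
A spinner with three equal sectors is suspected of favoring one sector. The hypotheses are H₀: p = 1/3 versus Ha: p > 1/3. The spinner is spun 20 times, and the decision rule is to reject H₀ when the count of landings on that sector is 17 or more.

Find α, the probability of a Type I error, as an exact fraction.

Under H₀, Y ~ Binomial(20, 1/3), and α = P(Y ≥ 17).
Summing C(20,j)(1/3)^j(2/3)^{20−j} for j = 17,…,20 gives 3307/1162261467.

3307/1162261467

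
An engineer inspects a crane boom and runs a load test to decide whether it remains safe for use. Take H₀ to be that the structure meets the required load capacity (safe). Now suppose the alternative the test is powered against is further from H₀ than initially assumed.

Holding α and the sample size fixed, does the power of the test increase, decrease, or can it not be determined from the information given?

A larger true effect moves the Ha sampling distribution further from the H₀ critical value, making rejection more likely when Ha is true.
Since power = 1 − β and β decreases, power increases.

It increases.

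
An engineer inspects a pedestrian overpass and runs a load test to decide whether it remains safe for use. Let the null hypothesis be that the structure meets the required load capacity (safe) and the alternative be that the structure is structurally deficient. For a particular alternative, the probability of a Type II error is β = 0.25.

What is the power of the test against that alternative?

0.75

Power = 1 − β = 1 − 0.25 = 0.75.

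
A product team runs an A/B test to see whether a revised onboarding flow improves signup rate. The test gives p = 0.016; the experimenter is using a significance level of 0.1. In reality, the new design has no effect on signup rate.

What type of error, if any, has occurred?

Type I error

The conventional null hypothesis is that the new design has no effect on signup rate.
Since p = 0.016 < α = 0.1, H₀ is rejected.
H₀ is true (actually the new design has no effect on signup rate).
Rejecting a true H₀ is a Type I error.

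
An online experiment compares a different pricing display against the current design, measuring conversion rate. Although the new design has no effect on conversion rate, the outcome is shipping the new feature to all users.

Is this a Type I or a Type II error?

The null hypothesis here is that the new design has no effect on conversion rate.
'Shipping the new feature to all users' corresponds to rejecting H₀.
H₀ was rejected but H₀ is true — a Type I error (false positive).

Type I error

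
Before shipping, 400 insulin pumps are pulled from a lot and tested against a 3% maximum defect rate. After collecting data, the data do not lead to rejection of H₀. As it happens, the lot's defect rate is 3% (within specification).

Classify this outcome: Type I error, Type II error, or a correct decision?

Neither — the decision is correct.

The conventional null hypothesis here is that the lot's defect rate is 3% (within specification).
The test retained a true H₀ — the decision matches the true state.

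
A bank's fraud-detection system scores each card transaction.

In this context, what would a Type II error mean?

A Type II error would mean concluding that the transaction is legitimate (or at least failing to establish that the transaction is fraudulent) when in fact the transaction is fraudulent.

With the conventional null hypothesis that the transaction is legitimate:
A Type II error is failing to reject H₀ when H₀ is false.
Here that means approving the transaction when actually the transaction is fraudulent.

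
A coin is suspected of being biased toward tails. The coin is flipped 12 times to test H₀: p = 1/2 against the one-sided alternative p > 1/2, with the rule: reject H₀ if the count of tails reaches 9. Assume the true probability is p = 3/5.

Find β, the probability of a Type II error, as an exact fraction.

Under the alternative p = 3/5, K ~ Binomial(12, 3/5); β is the probability the test does not reject, P(K < 9).
Equivalently, β = 1 − P(K ≥ 9) = 37825328/48828125.

37825328/48828125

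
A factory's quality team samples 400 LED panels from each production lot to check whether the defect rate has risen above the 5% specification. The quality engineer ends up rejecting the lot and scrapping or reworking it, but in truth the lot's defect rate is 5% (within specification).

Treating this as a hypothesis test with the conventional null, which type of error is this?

The null hypothesis here is that the lot's defect rate is 5% (within specification).
'Rejecting the lot and scrapping or reworking it' corresponds to rejecting H₀.
H₀ was rejected but H₀ is true — a Type I error (false positive).

Type I error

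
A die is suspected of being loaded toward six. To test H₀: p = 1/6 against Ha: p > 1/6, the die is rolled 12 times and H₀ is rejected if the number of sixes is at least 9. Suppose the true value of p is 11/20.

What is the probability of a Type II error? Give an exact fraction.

709043757719553/819200000000000

β = P(fail to reject H₀ | Ha true) = P(X ≤ 8 | p = 11/20), X ~ Binomial(12, 11/20).
Equivalently, β = 1 − P(X ≥ 9) = 709043757719553/819200000000000.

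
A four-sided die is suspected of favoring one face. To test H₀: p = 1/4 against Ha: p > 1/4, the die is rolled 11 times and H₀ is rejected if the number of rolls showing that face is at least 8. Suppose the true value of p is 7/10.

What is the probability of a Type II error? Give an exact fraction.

1076094153/2500000000

A Type II error is failing to reject when Ha holds: with p = 7/10, β = P(Y ≤ 7).
Summing C(11,j)·(7/10)^j·(3/10)^{11-j} for j = 0..7 gives 1076094153/2500000000.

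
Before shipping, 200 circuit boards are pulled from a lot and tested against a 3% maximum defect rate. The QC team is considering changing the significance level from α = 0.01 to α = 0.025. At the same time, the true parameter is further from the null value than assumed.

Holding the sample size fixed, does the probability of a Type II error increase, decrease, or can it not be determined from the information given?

Relaxing α lowers the evidence threshold; under Ha, outcomes that previously fell short now trigger rejection. A bigger departure from H₀ is easier for the test to detect, so it fails to reject less often. Both changes push β in the same direction.

It decreases.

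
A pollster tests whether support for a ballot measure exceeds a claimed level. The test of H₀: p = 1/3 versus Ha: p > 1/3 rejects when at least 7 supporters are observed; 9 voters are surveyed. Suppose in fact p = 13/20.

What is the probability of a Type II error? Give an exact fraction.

A Type II error is failing to reject when Ha holds: with p = 13/20, β = P(Y ≤ 6).
Summing C(9,j)·(13/20)^j·(7/20)^{9-j} for j = 0..6 gives 5301813769/8000000000.

5301813769/8000000000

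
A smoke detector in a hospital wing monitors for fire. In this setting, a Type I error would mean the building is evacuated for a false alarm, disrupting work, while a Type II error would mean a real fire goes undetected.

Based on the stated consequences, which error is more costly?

The Type II consequence (a real fire goes undetected) is more severe than the Type I consequence (the building is evacuated for a false alarm, disrupting work).

Type II error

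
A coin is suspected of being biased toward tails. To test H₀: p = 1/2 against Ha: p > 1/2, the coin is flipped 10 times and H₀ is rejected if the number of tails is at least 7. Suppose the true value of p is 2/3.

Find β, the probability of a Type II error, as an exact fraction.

A Type II error is failing to reject when Ha holds: with p = 2/3, β = P(K ≤ 6).
Adding the binomial probabilities P(K=0)+…+P(K=6) at p = 2/3 gives 8675/19683.

8675/19683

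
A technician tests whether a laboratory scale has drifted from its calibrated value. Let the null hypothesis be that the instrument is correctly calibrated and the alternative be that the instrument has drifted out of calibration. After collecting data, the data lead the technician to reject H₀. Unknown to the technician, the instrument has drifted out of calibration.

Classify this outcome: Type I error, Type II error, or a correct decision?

The test rejected a false H₀ — the decision matches the true state.

No error — this is a correct decision.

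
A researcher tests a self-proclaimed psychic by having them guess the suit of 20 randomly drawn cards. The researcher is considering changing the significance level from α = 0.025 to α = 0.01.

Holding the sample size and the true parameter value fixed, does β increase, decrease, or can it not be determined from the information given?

It increases.

A smaller α moves the rejection region further into the tail. With the alternative true, more outcomes now fall outside the rejection region, so failing to reject becomes more likely.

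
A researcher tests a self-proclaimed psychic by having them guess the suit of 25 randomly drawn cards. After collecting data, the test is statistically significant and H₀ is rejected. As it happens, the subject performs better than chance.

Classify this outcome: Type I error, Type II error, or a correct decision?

The conventional null hypothesis here is that the subject is guessing at random (p = 1/4).
The test rejected a false H₀ — the decision matches the true state.

No error — this is a correct decision.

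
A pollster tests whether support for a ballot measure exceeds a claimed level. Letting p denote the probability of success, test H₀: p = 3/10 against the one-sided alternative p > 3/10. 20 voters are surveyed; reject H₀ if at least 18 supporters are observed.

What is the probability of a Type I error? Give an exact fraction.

Under H₀, X ~ Binomial(20, 3/10), and α = P(X ≥ 18).
P(X ≥ 18) = Σ_{j=18}^{20} C(20,j)·(3/10)^j·(7/10)^{20-j} = 3773088142371/100000000000000000000.

3773088142371/100000000000000000000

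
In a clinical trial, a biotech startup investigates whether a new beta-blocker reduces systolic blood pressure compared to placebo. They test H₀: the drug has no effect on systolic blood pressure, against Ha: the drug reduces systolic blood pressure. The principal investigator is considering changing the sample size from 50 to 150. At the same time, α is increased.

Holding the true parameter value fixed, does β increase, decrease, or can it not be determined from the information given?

A larger sample reduces the standard error, pulling the sampling distribution under Ha further from the non-rejection region. Relaxing α lowers the evidence threshold; under Ha, outcomes that previously fell short now trigger rejection. Both changes push β in the same direction.

It decreases.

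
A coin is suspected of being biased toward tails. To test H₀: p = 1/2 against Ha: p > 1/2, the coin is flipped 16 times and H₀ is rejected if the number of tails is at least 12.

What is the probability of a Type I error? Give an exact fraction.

2517/65536

The Type I error probability is α = P(X ≥ 12) computed under H₀, where X ~ Binomial(16, 1/2).
That's C(16,12) + C(16,13) + C(16,14) + C(16,15) + C(16,16) over 2^16, i.e. (1820 + 560 + 120 + 16 + 1)/65536 = 2517/65536.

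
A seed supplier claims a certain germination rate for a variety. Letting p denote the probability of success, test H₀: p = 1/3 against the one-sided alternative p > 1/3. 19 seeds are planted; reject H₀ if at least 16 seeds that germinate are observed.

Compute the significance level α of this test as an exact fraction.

α = P(reject H₀ | H₀ true) = P(S ≥ 16 | p = 1/3), with S ~ Binomial(19, 1/3).
P(S ≥ 16) = Σ_{j=16}^{19} C(19,j)·(1/3)^j·(2/3)^{19-j} = 2825/387420489.

2825/387420489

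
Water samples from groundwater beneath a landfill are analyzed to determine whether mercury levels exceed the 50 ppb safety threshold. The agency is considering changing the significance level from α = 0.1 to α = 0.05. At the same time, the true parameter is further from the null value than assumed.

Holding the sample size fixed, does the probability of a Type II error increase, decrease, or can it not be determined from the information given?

The first change alone would make β increase; the second alone would make β decrease. Which effect dominates depends on the magnitudes, which are not given.

Cannot be determined from the information given.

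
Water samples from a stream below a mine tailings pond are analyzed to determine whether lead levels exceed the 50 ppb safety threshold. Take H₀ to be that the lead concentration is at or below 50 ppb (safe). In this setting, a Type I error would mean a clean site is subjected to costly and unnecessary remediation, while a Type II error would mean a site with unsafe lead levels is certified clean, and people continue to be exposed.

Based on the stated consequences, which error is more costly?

The Type II consequence (a site with unsafe lead levels is certified clean, and people continue to be exposed) is more severe than the Type I consequence (a clean site is subjected to costly and unnecessary remediation).

Type II error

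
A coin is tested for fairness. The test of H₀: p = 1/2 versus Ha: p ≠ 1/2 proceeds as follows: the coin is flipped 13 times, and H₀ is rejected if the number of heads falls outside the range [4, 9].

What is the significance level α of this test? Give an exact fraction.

α = P(X ≤ 3 or X ≥ 10 | p = 1/2), X ~ Binomial(13, 1/2).
By symmetry, α = 2·P(X ≤ 3) = 2·(1 + 13 + 78 + 286)/8192 = 756/8192 = 189/2048.

189/2048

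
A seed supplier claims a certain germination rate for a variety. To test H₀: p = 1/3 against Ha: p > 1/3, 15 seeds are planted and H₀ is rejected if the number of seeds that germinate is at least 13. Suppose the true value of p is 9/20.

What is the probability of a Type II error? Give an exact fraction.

32731725032763916841/32768000000000000000

β = P(fail to reject H₀ | Ha true) = P(X ≤ 12 | p = 9/20), X ~ Binomial(15, 9/20).
Summing C(15,j)·(9/20)^j·(11/20)^{15-j} for j = 0..12 gives 32731725032763916841/32768000000000000000.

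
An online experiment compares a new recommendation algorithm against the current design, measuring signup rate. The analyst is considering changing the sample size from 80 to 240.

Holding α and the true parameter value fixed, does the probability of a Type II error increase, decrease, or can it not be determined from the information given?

More data shrinks sampling variability; the test statistic under Ha concentrates further from the null value, making rejection more likely.

It decreases.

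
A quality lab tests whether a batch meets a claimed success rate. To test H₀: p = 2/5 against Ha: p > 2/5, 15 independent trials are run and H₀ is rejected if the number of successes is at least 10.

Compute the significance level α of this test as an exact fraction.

1032510464/30517578125

α = P(reject H₀ | H₀ true) = P(X ≥ 10 | p = 2/5), with X ~ Binomial(15, 2/5).
P(X ≥ 10) = Σ_{j=10}^{15} C(15,j)·(2/5)^j·(3/5)^{15-j} = 1032510464/30517578125.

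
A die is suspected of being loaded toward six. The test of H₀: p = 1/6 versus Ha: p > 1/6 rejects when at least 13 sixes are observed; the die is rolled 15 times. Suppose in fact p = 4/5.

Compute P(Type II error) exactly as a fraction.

18370873741/30517578125

Under the alternative p = 4/5, Y ~ Binomial(15, 4/5); β is the probability the test does not reject, P(Y < 13).
Summing C(15,j)·(4/5)^j·(1/5)^{15-j} for j = 0..12 gives 18370873741/30517578125.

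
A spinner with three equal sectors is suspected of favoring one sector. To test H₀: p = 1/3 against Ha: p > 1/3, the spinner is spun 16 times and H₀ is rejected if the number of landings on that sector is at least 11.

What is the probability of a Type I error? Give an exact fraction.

Under H₀, K ~ Binomial(16, 1/3), and α = P(K ≥ 11).
Adding the binomial terms for j = 11 through 16 with p = 1/3 yields 19321/4782969.

19321/4782969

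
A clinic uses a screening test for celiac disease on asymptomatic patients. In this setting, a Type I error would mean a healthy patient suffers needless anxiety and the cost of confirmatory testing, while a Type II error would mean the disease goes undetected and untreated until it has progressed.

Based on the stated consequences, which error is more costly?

Type II error

The Type II consequence (the disease goes undetected and untreated until it has progressed) is more severe than the Type I consequence (a healthy patient suffers needless anxiety and the cost of confirmatory testing).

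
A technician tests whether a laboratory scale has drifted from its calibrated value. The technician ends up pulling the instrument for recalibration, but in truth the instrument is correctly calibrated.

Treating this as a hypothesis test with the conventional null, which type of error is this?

The null hypothesis here is that the instrument is correctly calibrated.
'Pulling the instrument for recalibration' corresponds to rejecting H₀.
H₀ was rejected but H₀ is true — a Type I error (false positive).

Type I error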